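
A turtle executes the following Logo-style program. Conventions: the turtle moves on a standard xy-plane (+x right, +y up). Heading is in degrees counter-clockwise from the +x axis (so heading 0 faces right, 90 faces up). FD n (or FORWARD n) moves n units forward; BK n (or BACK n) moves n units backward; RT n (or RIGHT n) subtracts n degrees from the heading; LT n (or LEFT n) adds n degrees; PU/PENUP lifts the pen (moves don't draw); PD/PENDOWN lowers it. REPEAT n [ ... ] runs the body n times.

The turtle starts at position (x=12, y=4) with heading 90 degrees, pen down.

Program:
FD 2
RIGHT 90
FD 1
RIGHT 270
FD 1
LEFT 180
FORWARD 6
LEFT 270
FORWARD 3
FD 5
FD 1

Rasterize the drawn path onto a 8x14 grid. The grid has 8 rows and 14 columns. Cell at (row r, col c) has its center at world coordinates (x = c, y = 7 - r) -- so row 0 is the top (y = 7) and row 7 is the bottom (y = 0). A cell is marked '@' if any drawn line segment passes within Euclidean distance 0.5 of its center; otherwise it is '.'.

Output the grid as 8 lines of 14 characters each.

Answer: .............@
............@@
............@@
............@@
.............@
.............@
....@@@@@@@@@@
..............

Derivation:
Segment 0: (12,4) -> (12,6)
Segment 1: (12,6) -> (13,6)
Segment 2: (13,6) -> (13,7)
Segment 3: (13,7) -> (13,1)
Segment 4: (13,1) -> (10,1)
Segment 5: (10,1) -> (5,1)
Segment 6: (5,1) -> (4,1)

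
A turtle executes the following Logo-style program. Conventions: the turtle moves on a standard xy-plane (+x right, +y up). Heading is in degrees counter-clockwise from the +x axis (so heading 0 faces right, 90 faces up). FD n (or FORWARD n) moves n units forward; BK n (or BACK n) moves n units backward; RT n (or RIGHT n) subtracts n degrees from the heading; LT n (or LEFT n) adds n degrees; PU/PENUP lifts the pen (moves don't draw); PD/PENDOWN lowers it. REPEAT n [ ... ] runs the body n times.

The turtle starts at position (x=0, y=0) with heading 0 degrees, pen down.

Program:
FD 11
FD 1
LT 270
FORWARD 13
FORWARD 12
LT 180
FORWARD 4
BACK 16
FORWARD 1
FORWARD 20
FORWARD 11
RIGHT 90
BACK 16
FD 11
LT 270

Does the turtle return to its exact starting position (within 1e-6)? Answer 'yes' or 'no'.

Executing turtle program step by step:
Start: pos=(0,0), heading=0, pen down
FD 11: (0,0) -> (11,0) [heading=0, draw]
FD 1: (11,0) -> (12,0) [heading=0, draw]
LT 270: heading 0 -> 270
FD 13: (12,0) -> (12,-13) [heading=270, draw]
FD 12: (12,-13) -> (12,-25) [heading=270, draw]
LT 180: heading 270 -> 90
FD 4: (12,-25) -> (12,-21) [heading=90, draw]
BK 16: (12,-21) -> (12,-37) [heading=90, draw]
FD 1: (12,-37) -> (12,-36) [heading=90, draw]
FD 20: (12,-36) -> (12,-16) [heading=90, draw]
FD 11: (12,-16) -> (12,-5) [heading=90, draw]
RT 90: heading 90 -> 0
BK 16: (12,-5) -> (-4,-5) [heading=0, draw]
FD 11: (-4,-5) -> (7,-5) [heading=0, draw]
LT 270: heading 0 -> 270
Final: pos=(7,-5), heading=270, 11 segment(s) drawn

Start position: (0, 0)
Final position: (7, -5)
Distance = 8.602; >= 1e-6 -> NOT closed

Answer: no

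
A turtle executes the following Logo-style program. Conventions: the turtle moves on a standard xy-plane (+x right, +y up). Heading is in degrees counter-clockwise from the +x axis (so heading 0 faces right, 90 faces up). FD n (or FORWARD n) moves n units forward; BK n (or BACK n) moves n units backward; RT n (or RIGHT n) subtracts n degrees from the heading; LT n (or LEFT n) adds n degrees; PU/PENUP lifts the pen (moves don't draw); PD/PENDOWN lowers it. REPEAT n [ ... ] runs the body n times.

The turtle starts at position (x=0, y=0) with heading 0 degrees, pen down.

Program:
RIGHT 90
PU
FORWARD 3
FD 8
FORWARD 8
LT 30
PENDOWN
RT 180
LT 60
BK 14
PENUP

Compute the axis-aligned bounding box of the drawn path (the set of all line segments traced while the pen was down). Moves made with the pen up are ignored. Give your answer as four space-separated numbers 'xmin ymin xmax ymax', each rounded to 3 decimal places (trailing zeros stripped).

Executing turtle program step by step:
Start: pos=(0,0), heading=0, pen down
RT 90: heading 0 -> 270
PU: pen up
FD 3: (0,0) -> (0,-3) [heading=270, move]
FD 8: (0,-3) -> (0,-11) [heading=270, move]
FD 8: (0,-11) -> (0,-19) [heading=270, move]
LT 30: heading 270 -> 300
PD: pen down
RT 180: heading 300 -> 120
LT 60: heading 120 -> 180
BK 14: (0,-19) -> (14,-19) [heading=180, draw]
PU: pen up
Final: pos=(14,-19), heading=180, 1 segment(s) drawn

Segment endpoints: x in {0, 14}, y in {-19}
xmin=0, ymin=-19, xmax=14, ymax=-19

Answer: 0 -19 14 -19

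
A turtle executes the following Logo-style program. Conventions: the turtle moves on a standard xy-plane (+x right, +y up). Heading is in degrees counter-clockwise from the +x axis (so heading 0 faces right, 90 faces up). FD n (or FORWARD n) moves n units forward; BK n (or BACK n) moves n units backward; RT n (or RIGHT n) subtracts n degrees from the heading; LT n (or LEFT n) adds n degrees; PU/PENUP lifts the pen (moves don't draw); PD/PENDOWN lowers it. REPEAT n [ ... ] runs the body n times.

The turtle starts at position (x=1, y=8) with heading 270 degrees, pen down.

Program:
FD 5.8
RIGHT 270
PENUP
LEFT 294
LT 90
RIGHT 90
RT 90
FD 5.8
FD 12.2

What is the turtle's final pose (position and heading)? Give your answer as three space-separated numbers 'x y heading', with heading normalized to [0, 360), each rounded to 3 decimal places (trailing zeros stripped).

Executing turtle program step by step:
Start: pos=(1,8), heading=270, pen down
FD 5.8: (1,8) -> (1,2.2) [heading=270, draw]
RT 270: heading 270 -> 0
PU: pen up
LT 294: heading 0 -> 294
LT 90: heading 294 -> 24
RT 90: heading 24 -> 294
RT 90: heading 294 -> 204
FD 5.8: (1,2.2) -> (-4.299,-0.159) [heading=204, move]
FD 12.2: (-4.299,-0.159) -> (-15.444,-5.121) [heading=204, move]
Final: pos=(-15.444,-5.121), heading=204, 1 segment(s) drawn

Answer: -15.444 -5.121 204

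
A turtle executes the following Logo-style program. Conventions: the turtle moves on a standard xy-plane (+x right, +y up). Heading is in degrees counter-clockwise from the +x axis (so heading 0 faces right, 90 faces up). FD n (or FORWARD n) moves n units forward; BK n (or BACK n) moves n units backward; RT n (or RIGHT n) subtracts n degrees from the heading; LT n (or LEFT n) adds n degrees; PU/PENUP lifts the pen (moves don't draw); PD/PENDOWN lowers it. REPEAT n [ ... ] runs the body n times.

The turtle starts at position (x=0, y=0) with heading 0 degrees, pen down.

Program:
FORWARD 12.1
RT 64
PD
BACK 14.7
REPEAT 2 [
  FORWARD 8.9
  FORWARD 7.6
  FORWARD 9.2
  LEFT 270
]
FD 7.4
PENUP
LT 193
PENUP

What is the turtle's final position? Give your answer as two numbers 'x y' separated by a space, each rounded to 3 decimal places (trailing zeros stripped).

Executing turtle program step by step:
Start: pos=(0,0), heading=0, pen down
FD 12.1: (0,0) -> (12.1,0) [heading=0, draw]
RT 64: heading 0 -> 296
PD: pen down
BK 14.7: (12.1,0) -> (5.656,13.212) [heading=296, draw]
REPEAT 2 [
  -- iteration 1/2 --
  FD 8.9: (5.656,13.212) -> (9.557,5.213) [heading=296, draw]
  FD 7.6: (9.557,5.213) -> (12.889,-1.618) [heading=296, draw]
  FD 9.2: (12.889,-1.618) -> (16.922,-9.887) [heading=296, draw]
  LT 270: heading 296 -> 206
  -- iteration 2/2 --
  FD 8.9: (16.922,-9.887) -> (8.923,-13.788) [heading=206, draw]
  FD 7.6: (8.923,-13.788) -> (2.092,-17.12) [heading=206, draw]
  FD 9.2: (2.092,-17.12) -> (-6.177,-21.153) [heading=206, draw]
  LT 270: heading 206 -> 116
]
FD 7.4: (-6.177,-21.153) -> (-9.421,-14.502) [heading=116, draw]
PU: pen up
LT 193: heading 116 -> 309
PU: pen up
Final: pos=(-9.421,-14.502), heading=309, 9 segment(s) drawn

Answer: -9.421 -14.502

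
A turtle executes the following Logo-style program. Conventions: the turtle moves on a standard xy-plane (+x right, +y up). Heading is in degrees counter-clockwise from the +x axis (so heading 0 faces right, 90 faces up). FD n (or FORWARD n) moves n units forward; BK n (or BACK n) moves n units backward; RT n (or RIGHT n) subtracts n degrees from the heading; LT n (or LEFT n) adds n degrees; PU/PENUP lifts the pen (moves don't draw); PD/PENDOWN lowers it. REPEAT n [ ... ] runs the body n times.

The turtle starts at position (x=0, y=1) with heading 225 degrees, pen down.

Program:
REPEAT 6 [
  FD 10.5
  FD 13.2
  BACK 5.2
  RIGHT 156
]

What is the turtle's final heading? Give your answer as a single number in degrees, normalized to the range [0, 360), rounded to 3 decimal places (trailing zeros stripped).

Answer: 9

Derivation:
Executing turtle program step by step:
Start: pos=(0,1), heading=225, pen down
REPEAT 6 [
  -- iteration 1/6 --
  FD 10.5: (0,1) -> (-7.425,-6.425) [heading=225, draw]
  FD 13.2: (-7.425,-6.425) -> (-16.758,-15.758) [heading=225, draw]
  BK 5.2: (-16.758,-15.758) -> (-13.081,-12.081) [heading=225, draw]
  RT 156: heading 225 -> 69
  -- iteration 2/6 --
  FD 10.5: (-13.081,-12.081) -> (-9.319,-2.279) [heading=69, draw]
  FD 13.2: (-9.319,-2.279) -> (-4.588,10.044) [heading=69, draw]
  BK 5.2: (-4.588,10.044) -> (-6.452,5.19) [heading=69, draw]
  RT 156: heading 69 -> 273
  -- iteration 3/6 --
  FD 10.5: (-6.452,5.19) -> (-5.902,-5.296) [heading=273, draw]
  FD 13.2: (-5.902,-5.296) -> (-5.211,-18.478) [heading=273, draw]
  BK 5.2: (-5.211,-18.478) -> (-5.483,-13.285) [heading=273, draw]
  RT 156: heading 273 -> 117
  -- iteration 4/6 --
  FD 10.5: (-5.483,-13.285) -> (-10.25,-3.929) [heading=117, draw]
  FD 13.2: (-10.25,-3.929) -> (-16.243,7.832) [heading=117, draw]
  BK 5.2: (-16.243,7.832) -> (-13.882,3.199) [heading=117, draw]
  RT 156: heading 117 -> 321
  -- iteration 5/6 --
  FD 10.5: (-13.882,3.199) -> (-5.722,-3.409) [heading=321, draw]
  FD 13.2: (-5.722,-3.409) -> (4.536,-11.716) [heading=321, draw]
  BK 5.2: (4.536,-11.716) -> (0.495,-8.444) [heading=321, draw]
  RT 156: heading 321 -> 165
  -- iteration 6/6 --
  FD 10.5: (0.495,-8.444) -> (-9.647,-5.726) [heading=165, draw]
  FD 13.2: (-9.647,-5.726) -> (-22.398,-2.31) [heading=165, draw]
  BK 5.2: (-22.398,-2.31) -> (-17.375,-3.656) [heading=165, draw]
  RT 156: heading 165 -> 9
]
Final: pos=(-17.375,-3.656), heading=9, 18 segment(s) drawn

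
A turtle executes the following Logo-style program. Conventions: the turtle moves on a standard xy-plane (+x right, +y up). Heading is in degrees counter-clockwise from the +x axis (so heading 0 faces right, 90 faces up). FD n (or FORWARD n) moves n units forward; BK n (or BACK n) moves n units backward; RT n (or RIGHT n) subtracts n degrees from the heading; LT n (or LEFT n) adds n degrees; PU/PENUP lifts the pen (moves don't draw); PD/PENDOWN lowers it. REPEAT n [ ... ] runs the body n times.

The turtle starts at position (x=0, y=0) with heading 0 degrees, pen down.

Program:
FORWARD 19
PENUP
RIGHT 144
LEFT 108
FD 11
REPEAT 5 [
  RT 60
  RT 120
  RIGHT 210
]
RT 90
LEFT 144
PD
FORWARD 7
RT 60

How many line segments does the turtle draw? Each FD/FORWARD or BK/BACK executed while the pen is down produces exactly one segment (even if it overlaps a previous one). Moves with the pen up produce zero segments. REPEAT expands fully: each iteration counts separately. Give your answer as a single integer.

Executing turtle program step by step:
Start: pos=(0,0), heading=0, pen down
FD 19: (0,0) -> (19,0) [heading=0, draw]
PU: pen up
RT 144: heading 0 -> 216
LT 108: heading 216 -> 324
FD 11: (19,0) -> (27.899,-6.466) [heading=324, move]
REPEAT 5 [
  -- iteration 1/5 --
  RT 60: heading 324 -> 264
  RT 120: heading 264 -> 144
  RT 210: heading 144 -> 294
  -- iteration 2/5 --
  RT 60: heading 294 -> 234
  RT 120: heading 234 -> 114
  RT 210: heading 114 -> 264
  -- iteration 3/5 --
  RT 60: heading 264 -> 204
  RT 120: heading 204 -> 84
  RT 210: heading 84 -> 234
  -- iteration 4/5 --
  RT 60: heading 234 -> 174
  RT 120: heading 174 -> 54
  RT 210: heading 54 -> 204
  -- iteration 5/5 --
  RT 60: heading 204 -> 144
  RT 120: heading 144 -> 24
  RT 210: heading 24 -> 174
]
RT 90: heading 174 -> 84
LT 144: heading 84 -> 228
PD: pen down
FD 7: (27.899,-6.466) -> (23.215,-11.668) [heading=228, draw]
RT 60: heading 228 -> 168
Final: pos=(23.215,-11.668), heading=168, 2 segment(s) drawn
Segments drawn: 2

Answer: 2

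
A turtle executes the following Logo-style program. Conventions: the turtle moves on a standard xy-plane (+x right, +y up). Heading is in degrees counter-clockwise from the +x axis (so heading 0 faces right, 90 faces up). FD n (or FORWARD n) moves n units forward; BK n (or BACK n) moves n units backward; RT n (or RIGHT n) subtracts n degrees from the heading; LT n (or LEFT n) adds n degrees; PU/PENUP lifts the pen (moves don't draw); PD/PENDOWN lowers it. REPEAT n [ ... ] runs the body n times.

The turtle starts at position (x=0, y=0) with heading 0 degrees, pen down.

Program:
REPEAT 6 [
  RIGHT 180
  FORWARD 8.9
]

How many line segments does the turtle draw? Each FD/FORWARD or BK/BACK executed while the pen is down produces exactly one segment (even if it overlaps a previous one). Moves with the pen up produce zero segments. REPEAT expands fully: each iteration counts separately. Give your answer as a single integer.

Executing turtle program step by step:
Start: pos=(0,0), heading=0, pen down
REPEAT 6 [
  -- iteration 1/6 --
  RT 180: heading 0 -> 180
  FD 8.9: (0,0) -> (-8.9,0) [heading=180, draw]
  -- iteration 2/6 --
  RT 180: heading 180 -> 0
  FD 8.9: (-8.9,0) -> (0,0) [heading=0, draw]
  -- iteration 3/6 --
  RT 180: heading 0 -> 180
  FD 8.9: (0,0) -> (-8.9,0) [heading=180, draw]
  -- iteration 4/6 --
  RT 180: heading 180 -> 0
  FD 8.9: (-8.9,0) -> (0,0) [heading=0, draw]
  -- iteration 5/6 --
  RT 180: heading 0 -> 180
  FD 8.9: (0,0) -> (-8.9,0) [heading=180, draw]
  -- iteration 6/6 --
  RT 180: heading 180 -> 0
  FD 8.9: (-8.9,0) -> (0,0) [heading=0, draw]
]
Final: pos=(0,0), heading=0, 6 segment(s) drawn
Segments drawn: 6

Answer: 6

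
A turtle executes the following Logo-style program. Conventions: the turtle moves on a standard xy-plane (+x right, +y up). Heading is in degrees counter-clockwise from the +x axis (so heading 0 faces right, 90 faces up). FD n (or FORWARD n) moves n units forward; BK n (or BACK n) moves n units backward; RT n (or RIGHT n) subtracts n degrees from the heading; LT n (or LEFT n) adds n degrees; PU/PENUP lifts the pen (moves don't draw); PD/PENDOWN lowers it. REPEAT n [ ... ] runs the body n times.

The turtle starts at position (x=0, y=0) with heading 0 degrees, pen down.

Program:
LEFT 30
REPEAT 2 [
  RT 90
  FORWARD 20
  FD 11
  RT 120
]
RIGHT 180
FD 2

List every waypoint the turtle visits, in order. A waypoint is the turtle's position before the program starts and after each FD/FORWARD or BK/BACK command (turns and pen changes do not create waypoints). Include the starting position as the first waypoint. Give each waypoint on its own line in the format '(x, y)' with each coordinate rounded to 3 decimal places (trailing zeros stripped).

Executing turtle program step by step:
Start: pos=(0,0), heading=0, pen down
LT 30: heading 0 -> 30
REPEAT 2 [
  -- iteration 1/2 --
  RT 90: heading 30 -> 300
  FD 20: (0,0) -> (10,-17.321) [heading=300, draw]
  FD 11: (10,-17.321) -> (15.5,-26.847) [heading=300, draw]
  RT 120: heading 300 -> 180
  -- iteration 2/2 --
  RT 90: heading 180 -> 90
  FD 20: (15.5,-26.847) -> (15.5,-6.847) [heading=90, draw]
  FD 11: (15.5,-6.847) -> (15.5,4.153) [heading=90, draw]
  RT 120: heading 90 -> 330
]
RT 180: heading 330 -> 150
FD 2: (15.5,4.153) -> (13.768,5.153) [heading=150, draw]
Final: pos=(13.768,5.153), heading=150, 5 segment(s) drawn
Waypoints (6 total):
(0, 0)
(10, -17.321)
(15.5, -26.847)
(15.5, -6.847)
(15.5, 4.153)
(13.768, 5.153)

Answer: (0, 0)
(10, -17.321)
(15.5, -26.847)
(15.5, -6.847)
(15.5, 4.153)
(13.768, 5.153)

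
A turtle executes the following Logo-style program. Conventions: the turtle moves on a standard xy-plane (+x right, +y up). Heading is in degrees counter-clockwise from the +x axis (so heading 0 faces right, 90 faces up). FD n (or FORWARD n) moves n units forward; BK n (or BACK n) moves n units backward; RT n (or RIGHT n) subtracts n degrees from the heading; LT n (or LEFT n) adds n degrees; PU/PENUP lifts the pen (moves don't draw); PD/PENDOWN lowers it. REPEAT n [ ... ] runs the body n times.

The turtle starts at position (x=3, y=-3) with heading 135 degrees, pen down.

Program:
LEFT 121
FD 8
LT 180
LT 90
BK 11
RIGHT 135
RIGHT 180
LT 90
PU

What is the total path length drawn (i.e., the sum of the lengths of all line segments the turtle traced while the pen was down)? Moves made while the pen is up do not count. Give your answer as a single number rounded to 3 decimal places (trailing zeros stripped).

Executing turtle program step by step:
Start: pos=(3,-3), heading=135, pen down
LT 121: heading 135 -> 256
FD 8: (3,-3) -> (1.065,-10.762) [heading=256, draw]
LT 180: heading 256 -> 76
LT 90: heading 76 -> 166
BK 11: (1.065,-10.762) -> (11.738,-13.424) [heading=166, draw]
RT 135: heading 166 -> 31
RT 180: heading 31 -> 211
LT 90: heading 211 -> 301
PU: pen up
Final: pos=(11.738,-13.424), heading=301, 2 segment(s) drawn

Segment lengths:
  seg 1: (3,-3) -> (1.065,-10.762), length = 8
  seg 2: (1.065,-10.762) -> (11.738,-13.424), length = 11
Total = 19

Answer: 19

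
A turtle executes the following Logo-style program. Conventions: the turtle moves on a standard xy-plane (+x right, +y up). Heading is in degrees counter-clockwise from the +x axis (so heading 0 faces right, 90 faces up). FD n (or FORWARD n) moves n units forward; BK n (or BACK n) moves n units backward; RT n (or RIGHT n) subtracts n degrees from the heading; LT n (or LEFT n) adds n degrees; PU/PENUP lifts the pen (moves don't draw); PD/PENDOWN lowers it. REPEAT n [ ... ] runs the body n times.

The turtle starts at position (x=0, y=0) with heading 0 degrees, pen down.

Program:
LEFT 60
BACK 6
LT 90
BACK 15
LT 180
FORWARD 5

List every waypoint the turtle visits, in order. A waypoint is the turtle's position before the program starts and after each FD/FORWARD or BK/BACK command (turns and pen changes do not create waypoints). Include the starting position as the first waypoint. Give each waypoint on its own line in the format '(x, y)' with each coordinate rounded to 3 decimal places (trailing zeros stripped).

Answer: (0, 0)
(-3, -5.196)
(9.99, -12.696)
(14.321, -15.196)

Derivation:
Executing turtle program step by step:
Start: pos=(0,0), heading=0, pen down
LT 60: heading 0 -> 60
BK 6: (0,0) -> (-3,-5.196) [heading=60, draw]
LT 90: heading 60 -> 150
BK 15: (-3,-5.196) -> (9.99,-12.696) [heading=150, draw]
LT 180: heading 150 -> 330
FD 5: (9.99,-12.696) -> (14.321,-15.196) [heading=330, draw]
Final: pos=(14.321,-15.196), heading=330, 3 segment(s) drawn
Waypoints (4 total):
(0, 0)
(-3, -5.196)
(9.99, -12.696)
(14.321, -15.196)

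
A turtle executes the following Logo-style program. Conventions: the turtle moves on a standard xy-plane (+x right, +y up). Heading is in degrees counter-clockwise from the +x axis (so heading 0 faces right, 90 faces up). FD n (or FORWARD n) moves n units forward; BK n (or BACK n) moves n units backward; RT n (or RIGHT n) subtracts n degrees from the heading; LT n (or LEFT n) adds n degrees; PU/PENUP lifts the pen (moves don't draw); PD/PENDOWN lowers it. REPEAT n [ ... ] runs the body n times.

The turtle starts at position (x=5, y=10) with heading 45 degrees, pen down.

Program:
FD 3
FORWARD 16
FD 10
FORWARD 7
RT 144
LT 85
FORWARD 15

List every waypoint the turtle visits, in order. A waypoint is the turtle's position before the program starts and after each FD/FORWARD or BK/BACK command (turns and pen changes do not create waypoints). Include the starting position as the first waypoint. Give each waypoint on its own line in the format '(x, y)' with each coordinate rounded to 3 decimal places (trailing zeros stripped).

Answer: (5, 10)
(7.121, 12.121)
(18.435, 23.435)
(25.506, 30.506)
(30.456, 35.456)
(45.01, 31.827)

Derivation:
Executing turtle program step by step:
Start: pos=(5,10), heading=45, pen down
FD 3: (5,10) -> (7.121,12.121) [heading=45, draw]
FD 16: (7.121,12.121) -> (18.435,23.435) [heading=45, draw]
FD 10: (18.435,23.435) -> (25.506,30.506) [heading=45, draw]
FD 7: (25.506,30.506) -> (30.456,35.456) [heading=45, draw]
RT 144: heading 45 -> 261
LT 85: heading 261 -> 346
FD 15: (30.456,35.456) -> (45.01,31.827) [heading=346, draw]
Final: pos=(45.01,31.827), heading=346, 5 segment(s) drawn
Waypoints (6 total):
(5, 10)
(7.121, 12.121)
(18.435, 23.435)
(25.506, 30.506)
(30.456, 35.456)
(45.01, 31.827)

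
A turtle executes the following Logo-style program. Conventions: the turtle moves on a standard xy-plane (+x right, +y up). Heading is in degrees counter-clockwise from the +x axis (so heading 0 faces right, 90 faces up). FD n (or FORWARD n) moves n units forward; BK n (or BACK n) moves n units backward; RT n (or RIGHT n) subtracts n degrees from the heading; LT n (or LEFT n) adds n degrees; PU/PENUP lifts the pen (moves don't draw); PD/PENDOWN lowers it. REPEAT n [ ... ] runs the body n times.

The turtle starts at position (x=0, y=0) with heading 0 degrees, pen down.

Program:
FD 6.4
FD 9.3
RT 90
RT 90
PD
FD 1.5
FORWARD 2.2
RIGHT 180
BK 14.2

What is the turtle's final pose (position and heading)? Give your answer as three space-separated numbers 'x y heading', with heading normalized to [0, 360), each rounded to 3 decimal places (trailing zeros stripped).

Answer: -2.2 0 0

Derivation:
Executing turtle program step by step:
Start: pos=(0,0), heading=0, pen down
FD 6.4: (0,0) -> (6.4,0) [heading=0, draw]
FD 9.3: (6.4,0) -> (15.7,0) [heading=0, draw]
RT 90: heading 0 -> 270
RT 90: heading 270 -> 180
PD: pen down
FD 1.5: (15.7,0) -> (14.2,0) [heading=180, draw]
FD 2.2: (14.2,0) -> (12,0) [heading=180, draw]
RT 180: heading 180 -> 0
BK 14.2: (12,0) -> (-2.2,0) [heading=0, draw]
Final: pos=(-2.2,0), heading=0, 5 segment(s) drawn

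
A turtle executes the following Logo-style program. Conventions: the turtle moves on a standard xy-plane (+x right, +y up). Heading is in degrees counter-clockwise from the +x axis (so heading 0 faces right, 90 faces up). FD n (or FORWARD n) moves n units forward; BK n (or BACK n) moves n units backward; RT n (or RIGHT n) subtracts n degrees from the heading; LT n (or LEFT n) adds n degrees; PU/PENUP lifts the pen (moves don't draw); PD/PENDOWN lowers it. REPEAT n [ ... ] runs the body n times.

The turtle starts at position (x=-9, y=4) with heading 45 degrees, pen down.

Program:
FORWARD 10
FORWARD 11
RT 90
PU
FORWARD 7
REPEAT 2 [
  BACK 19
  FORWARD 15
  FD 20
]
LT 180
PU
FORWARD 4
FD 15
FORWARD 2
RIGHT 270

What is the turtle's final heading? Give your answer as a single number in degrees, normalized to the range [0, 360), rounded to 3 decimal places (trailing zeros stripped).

Executing turtle program step by step:
Start: pos=(-9,4), heading=45, pen down
FD 10: (-9,4) -> (-1.929,11.071) [heading=45, draw]
FD 11: (-1.929,11.071) -> (5.849,18.849) [heading=45, draw]
RT 90: heading 45 -> 315
PU: pen up
FD 7: (5.849,18.849) -> (10.799,13.899) [heading=315, move]
REPEAT 2 [
  -- iteration 1/2 --
  BK 19: (10.799,13.899) -> (-2.636,27.335) [heading=315, move]
  FD 15: (-2.636,27.335) -> (7.971,16.728) [heading=315, move]
  FD 20: (7.971,16.728) -> (22.113,2.586) [heading=315, move]
  -- iteration 2/2 --
  BK 19: (22.113,2.586) -> (8.678,16.021) [heading=315, move]
  FD 15: (8.678,16.021) -> (19.284,5.414) [heading=315, move]
  FD 20: (19.284,5.414) -> (33.426,-8.728) [heading=315, move]
]
LT 180: heading 315 -> 135
PU: pen up
FD 4: (33.426,-8.728) -> (30.598,-5.899) [heading=135, move]
FD 15: (30.598,-5.899) -> (19.991,4.707) [heading=135, move]
FD 2: (19.991,4.707) -> (18.577,6.121) [heading=135, move]
RT 270: heading 135 -> 225
Final: pos=(18.577,6.121), heading=225, 2 segment(s) drawn

Answer: 225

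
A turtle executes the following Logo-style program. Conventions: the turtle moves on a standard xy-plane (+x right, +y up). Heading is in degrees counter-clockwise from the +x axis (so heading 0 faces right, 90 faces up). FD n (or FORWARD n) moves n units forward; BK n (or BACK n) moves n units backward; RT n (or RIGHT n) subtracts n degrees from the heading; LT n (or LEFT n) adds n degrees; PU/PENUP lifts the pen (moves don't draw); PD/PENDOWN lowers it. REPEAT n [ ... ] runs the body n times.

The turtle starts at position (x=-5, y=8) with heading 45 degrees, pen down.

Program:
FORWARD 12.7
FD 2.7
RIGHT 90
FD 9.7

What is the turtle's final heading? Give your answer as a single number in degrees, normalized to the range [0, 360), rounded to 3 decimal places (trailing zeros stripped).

Answer: 315

Derivation:
Executing turtle program step by step:
Start: pos=(-5,8), heading=45, pen down
FD 12.7: (-5,8) -> (3.98,16.98) [heading=45, draw]
FD 2.7: (3.98,16.98) -> (5.889,18.889) [heading=45, draw]
RT 90: heading 45 -> 315
FD 9.7: (5.889,18.889) -> (12.748,12.031) [heading=315, draw]
Final: pos=(12.748,12.031), heading=315, 3 segment(s) drawn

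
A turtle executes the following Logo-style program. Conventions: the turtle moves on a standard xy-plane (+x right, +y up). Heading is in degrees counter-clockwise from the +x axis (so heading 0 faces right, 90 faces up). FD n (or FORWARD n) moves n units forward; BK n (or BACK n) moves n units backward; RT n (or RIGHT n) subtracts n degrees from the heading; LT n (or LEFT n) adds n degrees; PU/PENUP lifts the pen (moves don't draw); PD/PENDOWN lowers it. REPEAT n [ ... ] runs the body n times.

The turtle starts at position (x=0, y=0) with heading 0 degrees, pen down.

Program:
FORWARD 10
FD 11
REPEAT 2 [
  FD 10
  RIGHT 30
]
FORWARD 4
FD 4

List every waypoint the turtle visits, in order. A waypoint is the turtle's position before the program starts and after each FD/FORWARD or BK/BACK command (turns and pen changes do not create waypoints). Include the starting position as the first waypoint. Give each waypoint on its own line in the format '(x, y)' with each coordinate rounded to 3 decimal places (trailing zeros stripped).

Answer: (0, 0)
(10, 0)
(21, 0)
(31, 0)
(39.66, -5)
(41.66, -8.464)
(43.66, -11.928)

Derivation:
Executing turtle program step by step:
Start: pos=(0,0), heading=0, pen down
FD 10: (0,0) -> (10,0) [heading=0, draw]
FD 11: (10,0) -> (21,0) [heading=0, draw]
REPEAT 2 [
  -- iteration 1/2 --
  FD 10: (21,0) -> (31,0) [heading=0, draw]
  RT 30: heading 0 -> 330
  -- iteration 2/2 --
  FD 10: (31,0) -> (39.66,-5) [heading=330, draw]
  RT 30: heading 330 -> 300
]
FD 4: (39.66,-5) -> (41.66,-8.464) [heading=300, draw]
FD 4: (41.66,-8.464) -> (43.66,-11.928) [heading=300, draw]
Final: pos=(43.66,-11.928), heading=300, 6 segment(s) drawn
Waypoints (7 total):
(0, 0)
(10, 0)
(21, 0)
(31, 0)
(39.66, -5)
(41.66, -8.464)
(43.66, -11.928)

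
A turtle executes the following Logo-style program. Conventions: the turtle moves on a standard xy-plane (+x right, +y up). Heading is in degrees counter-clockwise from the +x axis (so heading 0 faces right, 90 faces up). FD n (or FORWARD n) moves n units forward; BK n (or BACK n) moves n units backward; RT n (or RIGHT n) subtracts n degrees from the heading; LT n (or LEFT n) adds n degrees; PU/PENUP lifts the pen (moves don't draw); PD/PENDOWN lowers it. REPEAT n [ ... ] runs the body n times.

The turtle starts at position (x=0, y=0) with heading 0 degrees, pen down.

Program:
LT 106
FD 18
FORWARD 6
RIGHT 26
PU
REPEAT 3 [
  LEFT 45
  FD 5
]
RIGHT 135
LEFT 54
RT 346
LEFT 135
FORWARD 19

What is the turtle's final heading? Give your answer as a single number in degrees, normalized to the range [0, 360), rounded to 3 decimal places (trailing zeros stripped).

Executing turtle program step by step:
Start: pos=(0,0), heading=0, pen down
LT 106: heading 0 -> 106
FD 18: (0,0) -> (-4.961,17.303) [heading=106, draw]
FD 6: (-4.961,17.303) -> (-6.615,23.07) [heading=106, draw]
RT 26: heading 106 -> 80
PU: pen up
REPEAT 3 [
  -- iteration 1/3 --
  LT 45: heading 80 -> 125
  FD 5: (-6.615,23.07) -> (-9.483,27.166) [heading=125, move]
  -- iteration 2/3 --
  LT 45: heading 125 -> 170
  FD 5: (-9.483,27.166) -> (-14.407,28.034) [heading=170, move]
  -- iteration 3/3 --
  LT 45: heading 170 -> 215
  FD 5: (-14.407,28.034) -> (-18.503,25.166) [heading=215, move]
]
RT 135: heading 215 -> 80
LT 54: heading 80 -> 134
RT 346: heading 134 -> 148
LT 135: heading 148 -> 283
FD 19: (-18.503,25.166) -> (-14.229,6.653) [heading=283, move]
Final: pos=(-14.229,6.653), heading=283, 2 segment(s) drawn

Answer: 283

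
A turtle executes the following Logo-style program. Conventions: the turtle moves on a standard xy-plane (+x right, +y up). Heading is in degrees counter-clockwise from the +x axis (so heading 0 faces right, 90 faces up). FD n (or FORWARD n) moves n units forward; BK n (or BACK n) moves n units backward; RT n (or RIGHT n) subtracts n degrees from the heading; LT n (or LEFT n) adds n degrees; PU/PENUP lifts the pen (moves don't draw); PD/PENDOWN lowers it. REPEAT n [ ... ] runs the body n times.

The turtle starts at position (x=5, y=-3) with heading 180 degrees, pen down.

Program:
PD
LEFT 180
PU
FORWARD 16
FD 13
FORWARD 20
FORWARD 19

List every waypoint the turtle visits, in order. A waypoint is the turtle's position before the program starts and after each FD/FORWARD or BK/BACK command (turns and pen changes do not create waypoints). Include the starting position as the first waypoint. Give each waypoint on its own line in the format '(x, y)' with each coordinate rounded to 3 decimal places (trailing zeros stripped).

Executing turtle program step by step:
Start: pos=(5,-3), heading=180, pen down
PD: pen down
LT 180: heading 180 -> 0
PU: pen up
FD 16: (5,-3) -> (21,-3) [heading=0, move]
FD 13: (21,-3) -> (34,-3) [heading=0, move]
FD 20: (34,-3) -> (54,-3) [heading=0, move]
FD 19: (54,-3) -> (73,-3) [heading=0, move]
Final: pos=(73,-3), heading=0, 0 segment(s) drawn
Waypoints (5 total):
(5, -3)
(21, -3)
(34, -3)
(54, -3)
(73, -3)

Answer: (5, -3)
(21, -3)
(34, -3)
(54, -3)
(73, -3)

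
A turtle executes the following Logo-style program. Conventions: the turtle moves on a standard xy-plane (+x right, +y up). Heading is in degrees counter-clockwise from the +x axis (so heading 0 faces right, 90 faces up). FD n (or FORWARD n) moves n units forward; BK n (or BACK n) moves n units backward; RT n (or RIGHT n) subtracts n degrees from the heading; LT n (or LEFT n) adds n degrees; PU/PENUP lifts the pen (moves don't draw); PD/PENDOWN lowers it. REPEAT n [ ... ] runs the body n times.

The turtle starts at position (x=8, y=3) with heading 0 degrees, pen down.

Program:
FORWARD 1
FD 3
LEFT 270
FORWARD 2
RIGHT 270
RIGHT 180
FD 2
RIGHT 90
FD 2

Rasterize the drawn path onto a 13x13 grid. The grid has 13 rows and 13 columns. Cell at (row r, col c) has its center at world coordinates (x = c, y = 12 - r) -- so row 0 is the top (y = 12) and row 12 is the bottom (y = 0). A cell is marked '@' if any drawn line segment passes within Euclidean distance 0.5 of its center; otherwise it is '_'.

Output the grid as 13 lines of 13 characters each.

Segment 0: (8,3) -> (9,3)
Segment 1: (9,3) -> (12,3)
Segment 2: (12,3) -> (12,1)
Segment 3: (12,1) -> (10,1)
Segment 4: (10,1) -> (10,3)

Answer: _____________
_____________
_____________
_____________
_____________
_____________
_____________
_____________
_____________
________@@@@@
__________@_@
__________@@@
_____________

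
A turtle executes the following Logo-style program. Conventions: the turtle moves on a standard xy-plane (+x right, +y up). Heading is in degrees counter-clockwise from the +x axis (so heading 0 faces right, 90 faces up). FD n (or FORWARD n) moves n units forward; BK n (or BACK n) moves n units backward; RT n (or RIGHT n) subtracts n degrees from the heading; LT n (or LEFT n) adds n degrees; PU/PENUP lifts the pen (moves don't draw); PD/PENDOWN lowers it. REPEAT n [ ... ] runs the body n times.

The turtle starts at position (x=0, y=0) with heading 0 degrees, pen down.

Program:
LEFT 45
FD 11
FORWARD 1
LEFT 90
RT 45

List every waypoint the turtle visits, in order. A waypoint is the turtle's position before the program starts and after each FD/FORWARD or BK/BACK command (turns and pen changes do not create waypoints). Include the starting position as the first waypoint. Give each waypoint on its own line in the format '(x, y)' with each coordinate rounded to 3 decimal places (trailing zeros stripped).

Executing turtle program step by step:
Start: pos=(0,0), heading=0, pen down
LT 45: heading 0 -> 45
FD 11: (0,0) -> (7.778,7.778) [heading=45, draw]
FD 1: (7.778,7.778) -> (8.485,8.485) [heading=45, draw]
LT 90: heading 45 -> 135
RT 45: heading 135 -> 90
Final: pos=(8.485,8.485), heading=90, 2 segment(s) drawn
Waypoints (3 total):
(0, 0)
(7.778, 7.778)
(8.485, 8.485)

Answer: (0, 0)
(7.778, 7.778)
(8.485, 8.485)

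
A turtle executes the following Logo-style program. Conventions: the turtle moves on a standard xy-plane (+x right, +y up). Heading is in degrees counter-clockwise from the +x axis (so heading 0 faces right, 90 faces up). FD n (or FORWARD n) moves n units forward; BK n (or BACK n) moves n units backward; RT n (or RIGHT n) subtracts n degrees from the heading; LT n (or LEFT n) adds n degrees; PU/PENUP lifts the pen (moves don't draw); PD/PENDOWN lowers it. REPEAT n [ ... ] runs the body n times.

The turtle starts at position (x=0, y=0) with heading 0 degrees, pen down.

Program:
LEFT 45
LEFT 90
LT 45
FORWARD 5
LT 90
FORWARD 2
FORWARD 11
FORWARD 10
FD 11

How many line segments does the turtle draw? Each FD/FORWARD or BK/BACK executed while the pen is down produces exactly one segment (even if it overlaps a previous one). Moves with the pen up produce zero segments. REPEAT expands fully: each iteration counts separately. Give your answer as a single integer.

Answer: 5

Derivation:
Executing turtle program step by step:
Start: pos=(0,0), heading=0, pen down
LT 45: heading 0 -> 45
LT 90: heading 45 -> 135
LT 45: heading 135 -> 180
FD 5: (0,0) -> (-5,0) [heading=180, draw]
LT 90: heading 180 -> 270
FD 2: (-5,0) -> (-5,-2) [heading=270, draw]
FD 11: (-5,-2) -> (-5,-13) [heading=270, draw]
FD 10: (-5,-13) -> (-5,-23) [heading=270, draw]
FD 11: (-5,-23) -> (-5,-34) [heading=270, draw]
Final: pos=(-5,-34), heading=270, 5 segment(s) drawn
Segments drawn: 5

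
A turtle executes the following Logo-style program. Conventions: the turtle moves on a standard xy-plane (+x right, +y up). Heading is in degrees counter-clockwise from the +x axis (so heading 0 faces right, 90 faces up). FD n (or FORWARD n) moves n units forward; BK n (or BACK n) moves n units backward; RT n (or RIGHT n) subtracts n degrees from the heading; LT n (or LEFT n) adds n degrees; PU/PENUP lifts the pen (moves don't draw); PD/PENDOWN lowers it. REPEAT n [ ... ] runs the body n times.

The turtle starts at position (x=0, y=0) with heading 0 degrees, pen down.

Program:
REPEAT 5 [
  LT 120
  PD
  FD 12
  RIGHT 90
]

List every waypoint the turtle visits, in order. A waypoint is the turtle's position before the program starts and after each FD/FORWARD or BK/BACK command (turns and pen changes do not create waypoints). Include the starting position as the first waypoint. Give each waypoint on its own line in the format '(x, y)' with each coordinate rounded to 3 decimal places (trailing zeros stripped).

Answer: (0, 0)
(-6, 10.392)
(-16.392, 16.392)
(-28.392, 16.392)
(-38.785, 10.392)
(-44.785, 0)

Derivation:
Executing turtle program step by step:
Start: pos=(0,0), heading=0, pen down
REPEAT 5 [
  -- iteration 1/5 --
  LT 120: heading 0 -> 120
  PD: pen down
  FD 12: (0,0) -> (-6,10.392) [heading=120, draw]
  RT 90: heading 120 -> 30
  -- iteration 2/5 --
  LT 120: heading 30 -> 150
  PD: pen down
  FD 12: (-6,10.392) -> (-16.392,16.392) [heading=150, draw]
  RT 90: heading 150 -> 60
  -- iteration 3/5 --
  LT 120: heading 60 -> 180
  PD: pen down
  FD 12: (-16.392,16.392) -> (-28.392,16.392) [heading=180, draw]
  RT 90: heading 180 -> 90
  -- iteration 4/5 --
  LT 120: heading 90 -> 210
  PD: pen down
  FD 12: (-28.392,16.392) -> (-38.785,10.392) [heading=210, draw]
  RT 90: heading 210 -> 120
  -- iteration 5/5 --
  LT 120: heading 120 -> 240
  PD: pen down
  FD 12: (-38.785,10.392) -> (-44.785,0) [heading=240, draw]
  RT 90: heading 240 -> 150
]
Final: pos=(-44.785,0), heading=150, 5 segment(s) drawn
Waypoints (6 total):
(0, 0)
(-6, 10.392)
(-16.392, 16.392)
(-28.392, 16.392)
(-38.785, 10.392)
(-44.785, 0)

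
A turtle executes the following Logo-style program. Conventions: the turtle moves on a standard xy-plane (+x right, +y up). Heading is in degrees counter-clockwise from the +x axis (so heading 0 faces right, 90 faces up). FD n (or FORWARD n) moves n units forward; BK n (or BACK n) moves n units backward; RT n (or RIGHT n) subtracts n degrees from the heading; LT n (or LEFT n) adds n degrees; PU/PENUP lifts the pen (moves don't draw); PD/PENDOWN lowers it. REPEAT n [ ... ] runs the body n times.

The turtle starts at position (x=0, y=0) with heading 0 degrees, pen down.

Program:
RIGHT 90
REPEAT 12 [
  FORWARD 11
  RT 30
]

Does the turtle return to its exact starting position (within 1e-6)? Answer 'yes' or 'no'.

Executing turtle program step by step:
Start: pos=(0,0), heading=0, pen down
RT 90: heading 0 -> 270
REPEAT 12 [
  -- iteration 1/12 --
  FD 11: (0,0) -> (0,-11) [heading=270, draw]
  RT 30: heading 270 -> 240
  -- iteration 2/12 --
  FD 11: (0,-11) -> (-5.5,-20.526) [heading=240, draw]
  RT 30: heading 240 -> 210
  -- iteration 3/12 --
  FD 11: (-5.5,-20.526) -> (-15.026,-26.026) [heading=210, draw]
  RT 30: heading 210 -> 180
  -- iteration 4/12 --
  FD 11: (-15.026,-26.026) -> (-26.026,-26.026) [heading=180, draw]
  RT 30: heading 180 -> 150
  -- iteration 5/12 --
  FD 11: (-26.026,-26.026) -> (-35.553,-20.526) [heading=150, draw]
  RT 30: heading 150 -> 120
  -- iteration 6/12 --
  FD 11: (-35.553,-20.526) -> (-41.053,-11) [heading=120, draw]
  RT 30: heading 120 -> 90
  -- iteration 7/12 --
  FD 11: (-41.053,-11) -> (-41.053,0) [heading=90, draw]
  RT 30: heading 90 -> 60
  -- iteration 8/12 --
  FD 11: (-41.053,0) -> (-35.553,9.526) [heading=60, draw]
  RT 30: heading 60 -> 30
  -- iteration 9/12 --
  FD 11: (-35.553,9.526) -> (-26.026,15.026) [heading=30, draw]
  RT 30: heading 30 -> 0
  -- iteration 10/12 --
  FD 11: (-26.026,15.026) -> (-15.026,15.026) [heading=0, draw]
  RT 30: heading 0 -> 330
  -- iteration 11/12 --
  FD 11: (-15.026,15.026) -> (-5.5,9.526) [heading=330, draw]
  RT 30: heading 330 -> 300
  -- iteration 12/12 --
  FD 11: (-5.5,9.526) -> (0,0) [heading=300, draw]
  RT 30: heading 300 -> 270
]
Final: pos=(0,0), heading=270, 12 segment(s) drawn

Start position: (0, 0)
Final position: (0, 0)
Distance = 0; < 1e-6 -> CLOSED

Answer: yes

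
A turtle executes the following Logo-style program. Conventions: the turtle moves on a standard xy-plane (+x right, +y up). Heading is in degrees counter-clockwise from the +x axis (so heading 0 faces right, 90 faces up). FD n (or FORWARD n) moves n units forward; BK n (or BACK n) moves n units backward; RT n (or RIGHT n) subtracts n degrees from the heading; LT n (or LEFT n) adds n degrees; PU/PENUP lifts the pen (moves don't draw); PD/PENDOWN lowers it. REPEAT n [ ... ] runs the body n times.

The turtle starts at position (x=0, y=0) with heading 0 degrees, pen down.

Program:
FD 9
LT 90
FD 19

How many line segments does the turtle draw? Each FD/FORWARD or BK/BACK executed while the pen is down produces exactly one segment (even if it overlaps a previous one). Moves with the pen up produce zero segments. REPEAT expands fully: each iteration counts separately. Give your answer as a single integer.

Executing turtle program step by step:
Start: pos=(0,0), heading=0, pen down
FD 9: (0,0) -> (9,0) [heading=0, draw]
LT 90: heading 0 -> 90
FD 19: (9,0) -> (9,19) [heading=90, draw]
Final: pos=(9,19), heading=90, 2 segment(s) drawn
Segments drawn: 2

Answer: 2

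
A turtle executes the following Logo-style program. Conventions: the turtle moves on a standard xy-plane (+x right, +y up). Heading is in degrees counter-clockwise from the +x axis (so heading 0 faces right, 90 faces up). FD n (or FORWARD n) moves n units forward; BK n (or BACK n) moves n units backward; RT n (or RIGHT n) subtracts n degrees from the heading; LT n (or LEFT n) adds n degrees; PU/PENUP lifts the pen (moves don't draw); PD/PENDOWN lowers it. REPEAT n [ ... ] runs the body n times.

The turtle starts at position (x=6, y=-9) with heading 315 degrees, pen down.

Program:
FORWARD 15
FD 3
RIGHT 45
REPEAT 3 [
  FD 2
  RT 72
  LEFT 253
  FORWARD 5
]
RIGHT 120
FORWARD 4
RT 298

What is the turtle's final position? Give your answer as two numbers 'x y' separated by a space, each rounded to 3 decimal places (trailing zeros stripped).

Answer: 22.152 -20.548

Derivation:
Executing turtle program step by step:
Start: pos=(6,-9), heading=315, pen down
FD 15: (6,-9) -> (16.607,-19.607) [heading=315, draw]
FD 3: (16.607,-19.607) -> (18.728,-21.728) [heading=315, draw]
RT 45: heading 315 -> 270
REPEAT 3 [
  -- iteration 1/3 --
  FD 2: (18.728,-21.728) -> (18.728,-23.728) [heading=270, draw]
  RT 72: heading 270 -> 198
  LT 253: heading 198 -> 91
  FD 5: (18.728,-23.728) -> (18.641,-18.729) [heading=91, draw]
  -- iteration 2/3 --
  FD 2: (18.641,-18.729) -> (18.606,-16.729) [heading=91, draw]
  RT 72: heading 91 -> 19
  LT 253: heading 19 -> 272
  FD 5: (18.606,-16.729) -> (18.78,-21.726) [heading=272, draw]
  -- iteration 3/3 --
  FD 2: (18.78,-21.726) -> (18.85,-23.725) [heading=272, draw]
  RT 72: heading 272 -> 200
  LT 253: heading 200 -> 93
  FD 5: (18.85,-23.725) -> (18.588,-18.732) [heading=93, draw]
]
RT 120: heading 93 -> 333
FD 4: (18.588,-18.732) -> (22.152,-20.548) [heading=333, draw]
RT 298: heading 333 -> 35
Final: pos=(22.152,-20.548), heading=35, 9 segment(s) drawn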